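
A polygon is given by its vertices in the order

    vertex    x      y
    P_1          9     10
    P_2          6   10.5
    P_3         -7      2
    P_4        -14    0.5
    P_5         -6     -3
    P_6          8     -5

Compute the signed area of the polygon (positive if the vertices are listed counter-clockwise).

Cross-terms: 34.5, 85.5, 24.5, 45, 54, 125  ⇒  Σ = 368.5
Signed area = Σ/2 = 184.25 (positive ⇒ counter-clockwise traversal).

184.25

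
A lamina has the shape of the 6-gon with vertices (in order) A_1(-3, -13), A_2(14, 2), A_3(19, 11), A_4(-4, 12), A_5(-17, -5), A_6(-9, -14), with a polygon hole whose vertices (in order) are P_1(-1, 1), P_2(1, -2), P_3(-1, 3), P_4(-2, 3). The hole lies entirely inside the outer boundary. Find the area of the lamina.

525

Outer boundary:
Σ = (176) + (116) + (272) + (224) + (193) + (75) = 1056
Area = |Σ|/2 = 528.
Hole:
Apply the shoelace formula: 2A = Σ (x_i·y_{i+1} − x_{i+1}·y_i), indices taken mod 4.
Σ = (1) + (1) + (3) + (1) = 6
Area = |Σ|/2 = 3.
Net area = 528 − 3 = 525.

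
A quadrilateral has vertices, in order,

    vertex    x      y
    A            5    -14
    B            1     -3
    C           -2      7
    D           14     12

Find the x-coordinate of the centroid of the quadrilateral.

Apply the surveyor's formula. First the cross-terms c_i = x_i·y_{i+1} − x_{i+1}·y_i:
  -1, 1, -122, -256  ⇒  2A = -378, A = -189.
Then Σ (x_i + x_{i+1})·c_i = -6335, so x̄ = -6335 / (6·(-189)) = 905/162.

905/162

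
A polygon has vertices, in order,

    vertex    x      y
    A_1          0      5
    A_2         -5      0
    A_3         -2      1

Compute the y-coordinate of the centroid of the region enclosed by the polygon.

Apply the shoelace (surveyor's) formula. First the cross-terms c_i = x_i·y_{i+1} − x_{i+1}·y_i:
  25, -5, -10  ⇒  2A = 10, A = 5.
Then Σ (y_i + y_{i+1})·c_i = 60, so ȳ = 60 / (6·5) = 2.

2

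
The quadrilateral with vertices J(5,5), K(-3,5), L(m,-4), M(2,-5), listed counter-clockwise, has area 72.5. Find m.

The doubled signed area Σ (x_i y_{i+1} − x_{i+1} y_i) is linear in m.
With m=0 it equals 95; the coefficient of m is -10 (from the two edges through L).
So -10·m + 95 = 2·72.5 = 145 ⇒ m = -5.

-5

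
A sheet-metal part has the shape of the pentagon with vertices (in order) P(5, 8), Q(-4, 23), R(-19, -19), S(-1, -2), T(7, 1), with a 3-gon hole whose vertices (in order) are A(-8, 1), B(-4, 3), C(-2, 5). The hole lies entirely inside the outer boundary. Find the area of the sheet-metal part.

369.5

Outer boundary:
Apply Gauss's area formula: 2A = Σ (x_i·y_{i+1} − x_{i+1}·y_i), indices taken mod 5.
Σ = (147) + (513) + (19) + (13) + (51) = 743
Area = |Σ|/2 = 371.5.
Hole:
Apply the surveyor's formula: 2A = Σ (x_i·y_{i+1} − x_{i+1}·y_i), indices taken mod 3.
Cross-terms: -20, -14, 38  ⇒  Σ = 4
Area = |Σ|/2 = 2.
Net area = 371.5 − 2 = 369.5.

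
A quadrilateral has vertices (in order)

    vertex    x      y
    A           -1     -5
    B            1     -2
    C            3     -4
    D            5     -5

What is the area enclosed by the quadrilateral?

8

Apply the shoelace (surveyor's) formula: 2A = Σ (x_i·y_{i+1} − x_{i+1}·y_i), indices taken mod 4.
Σ = (7) + (2) + (5) + (-30) = -16
Area = |Σ|/2 = 8.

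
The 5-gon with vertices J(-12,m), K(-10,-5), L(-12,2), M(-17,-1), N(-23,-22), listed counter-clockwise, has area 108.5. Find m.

-8

The doubled signed area Σ (x_i y_{i+1} − x_{i+1} y_i) is linear in m.
With m=0 it equals 113; the coefficient of m is -13 (from the two edges through J).
So -13·m + 113 = 2·108.5 = 217 ⇒ m = -8.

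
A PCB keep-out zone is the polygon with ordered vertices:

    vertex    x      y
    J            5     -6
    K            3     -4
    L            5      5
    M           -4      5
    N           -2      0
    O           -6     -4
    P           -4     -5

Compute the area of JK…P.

79.5

Apply the surveyor's formula: 2A = Σ (x_i·y_{i+1} − x_{i+1}·y_i), indices taken mod 7.
J→K: (5)(-4) − (3)(-6) = -2
K→L: (3)(5) − (5)(-4) = 35
L→M: (5)(5) − (-4)(5) = 45
M→N: (-4)(0) − (-2)(5) = 10
N→O: (-2)(-4) − (-6)(0) = 8
O→P: (-6)(-5) − (-4)(-4) = 14
P→J: (-4)(-6) − (5)(-5) = 49
Σ = 159
Area = |Σ|/2 = 79.5.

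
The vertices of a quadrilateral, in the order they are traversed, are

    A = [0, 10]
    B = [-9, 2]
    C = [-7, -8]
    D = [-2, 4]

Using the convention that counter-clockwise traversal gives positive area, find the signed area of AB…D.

Σ = (90) + (86) + (-44) + (-20) = 112
Signed area = Σ/2 = 56 (positive ⇒ counter-clockwise traversal).

56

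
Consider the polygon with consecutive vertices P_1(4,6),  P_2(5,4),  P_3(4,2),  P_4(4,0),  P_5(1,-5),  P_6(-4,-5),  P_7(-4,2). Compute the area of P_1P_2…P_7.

Apply the surveyor's formula: 2A = Σ (x_i·y_{i+1} − x_{i+1}·y_i), indices taken mod 7.
Cross-terms: -14, -6, -8, -20, -25, -28, -32  ⇒  Σ = -133
Area = |Σ|/2 = 66.5.

66.5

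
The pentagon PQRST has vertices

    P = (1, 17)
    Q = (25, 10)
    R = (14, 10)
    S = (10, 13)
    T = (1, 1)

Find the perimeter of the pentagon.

|PQ| = √((24)² + (-7)²) = √625 = 25
|QR| = √((-11)² + (0)²) = √121 = 11
|RS| = √((-4)² + (3)²) = √25 = 5
|ST| = √((-9)² + (-12)²) = √225 = 15
|TP| = √((0)² + (16)²) = √256 = 16
Perimeter = 25 + 11 + 5 + 15 + 16 = 72.

72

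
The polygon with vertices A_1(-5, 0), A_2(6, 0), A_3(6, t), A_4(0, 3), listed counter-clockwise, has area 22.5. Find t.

The doubled signed area Σ (x_i y_{i+1} − x_{i+1} y_i) is linear in t.
With t=0 it equals 33; the coefficient of t is 6 (from the two edges through A_3).
So 6·t + 33 = 2·22.5 = 45 ⇒ t = 2.

2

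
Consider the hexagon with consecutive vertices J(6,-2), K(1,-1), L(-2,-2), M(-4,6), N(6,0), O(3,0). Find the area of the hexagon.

Σ = (-4) + (-4) + (-20) + (-36) + (0) + (-6) = -70
Area = |Σ|/2 = 35.

35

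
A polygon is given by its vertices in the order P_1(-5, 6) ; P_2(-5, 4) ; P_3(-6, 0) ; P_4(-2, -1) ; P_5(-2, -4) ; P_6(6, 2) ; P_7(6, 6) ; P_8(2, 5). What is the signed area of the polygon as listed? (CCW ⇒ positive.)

Apply Gauss's area formula: 2A = Σ (x_i·y_{i+1} − x_{i+1}·y_i), indices taken mod 8.
Cross-terms: 10, 24, 6, 6, 20, 24, 18, 37  ⇒  Σ = 145
Signed area = Σ/2 = 72.5 (positive ⇒ counter-clockwise traversal).

72.5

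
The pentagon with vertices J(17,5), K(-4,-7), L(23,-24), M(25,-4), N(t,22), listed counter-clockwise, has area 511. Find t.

The doubled signed area Σ (x_i y_{i+1} − x_{i+1} y_i) is linear in t.
With t=0 it equals 842; the coefficient of t is 9 (from the two edges through N).
So 9·t + 842 = 2·511 = 1022 ⇒ t = 20.

20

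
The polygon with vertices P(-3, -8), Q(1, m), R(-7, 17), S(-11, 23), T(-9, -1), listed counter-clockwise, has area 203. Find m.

The doubled signed area Σ (x_i y_{i+1} − x_{i+1} y_i) is linear in m.
With m=0 it equals 338; the coefficient of m is 4 (from the two edges through Q).
So 4·m + 338 = 2·203 = 406 ⇒ m = 17.

17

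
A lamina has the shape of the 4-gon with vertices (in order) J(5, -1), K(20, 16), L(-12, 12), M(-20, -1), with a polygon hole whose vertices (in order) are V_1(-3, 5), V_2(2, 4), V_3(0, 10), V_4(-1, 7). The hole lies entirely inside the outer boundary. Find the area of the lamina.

392.5

Outer boundary:
Σ = (100) + (432) + (252) + (25) = 809
Area = |Σ|/2 = 404.5.
Hole:
Σ = (-22) + (20) + (10) + (16) = 24
Area = |Σ|/2 = 12.
Net area = 404.5 − 12 = 392.5.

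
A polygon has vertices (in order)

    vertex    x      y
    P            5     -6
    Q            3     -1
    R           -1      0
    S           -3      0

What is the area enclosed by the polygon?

15

Σ = (13) + (-1) + (0) + (18) = 30
Area = |Σ|/2 = 15.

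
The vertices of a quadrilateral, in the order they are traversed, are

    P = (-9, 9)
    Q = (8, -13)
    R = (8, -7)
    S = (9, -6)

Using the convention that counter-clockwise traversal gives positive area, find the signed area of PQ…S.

67.5

P→Q: (-9)(-13) − (8)(9) = 45
Q→R: (8)(-7) − (8)(-13) = 48
R→S: (8)(-6) − (9)(-7) = 15
S→P: (9)(9) − (-9)(-6) = 27
Σ = 135
Signed area = Σ/2 = 67.5 (positive ⇒ counter-clockwise traversal).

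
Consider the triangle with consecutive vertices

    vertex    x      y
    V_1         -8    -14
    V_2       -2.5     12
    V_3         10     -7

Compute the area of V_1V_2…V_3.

214.75

Apply the surveyor's formula: 2A = Σ (x_i·y_{i+1} − x_{i+1}·y_i), indices taken mod 3.
Σ = (-131) + (-102.5) + (-196) = -429.5
Area = |Σ|/2 = 214.75.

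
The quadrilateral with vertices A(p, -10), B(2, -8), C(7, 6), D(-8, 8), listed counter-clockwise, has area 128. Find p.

1

The doubled signed area Σ (x_i y_{i+1} − x_{i+1} y_i) is linear in p.
With p=0 it equals 272; the coefficient of p is -16 (from the two edges through A).
So -16·p + 272 = 2·128 = 256 ⇒ p = 1.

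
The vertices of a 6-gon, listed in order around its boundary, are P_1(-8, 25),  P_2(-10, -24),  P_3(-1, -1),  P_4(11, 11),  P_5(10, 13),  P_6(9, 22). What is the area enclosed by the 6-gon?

482.5

Apply the shoelace (surveyor's) formula: 2A = Σ (x_i·y_{i+1} − x_{i+1}·y_i), indices taken mod 6.
Σ = (442) + (-14) + (0) + (33) + (103) + (401) = 965
Area = |Σ|/2 = 482.5.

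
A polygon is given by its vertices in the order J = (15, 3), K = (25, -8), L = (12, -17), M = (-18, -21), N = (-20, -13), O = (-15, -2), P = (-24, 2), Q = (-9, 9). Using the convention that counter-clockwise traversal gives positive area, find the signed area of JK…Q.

-930.5

Apply the shoelace formula: 2A = Σ (x_i·y_{i+1} − x_{i+1}·y_i), indices taken mod 8.
J→K: (15)(-8) − (25)(3) = -195
K→L: (25)(-17) − (12)(-8) = -329
L→M: (12)(-21) − (-18)(-17) = -558
M→N: (-18)(-13) − (-20)(-21) = -186
N→O: (-20)(-2) − (-15)(-13) = -155
O→P: (-15)(2) − (-24)(-2) = -78
P→Q: (-24)(9) − (-9)(2) = -198
Q→J: (-9)(3) − (15)(9) = -162
Σ = -1861
Signed area = Σ/2 = -930.5 (negative ⇒ clockwise traversal).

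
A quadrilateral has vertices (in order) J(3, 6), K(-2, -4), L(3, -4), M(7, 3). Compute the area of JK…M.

45

Apply the shoelace (surveyor's) formula: 2A = Σ (x_i·y_{i+1} − x_{i+1}·y_i), indices taken mod 4.
J→K: (3)(-4) − (-2)(6) = 0
K→L: (-2)(-4) − (3)(-4) = 20
L→M: (3)(3) − (7)(-4) = 37
M→J: (7)(6) − (3)(3) = 33
Σ = 90
Area = |Σ|/2 = 45.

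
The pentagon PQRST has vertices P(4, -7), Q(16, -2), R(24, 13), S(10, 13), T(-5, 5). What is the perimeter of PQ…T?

|PQ| = √((12)² + (5)²) = √169 = 13
|QR| = √((8)² + (15)²) = √289 = 17
|RS| = √((-14)² + (0)²) = √196 = 14
|ST| = √((-15)² + (-8)²) = √289 = 17
|TP| = √((9)² + (-12)²) = √225 = 15
Perimeter = 13 + 17 + 14 + 17 + 15 = 76.

76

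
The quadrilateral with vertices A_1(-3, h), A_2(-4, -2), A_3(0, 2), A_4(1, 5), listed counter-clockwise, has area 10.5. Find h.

2

The doubled signed area Σ (x_i y_{i+1} − x_{i+1} y_i) is linear in h.
With h=0 it equals 11; the coefficient of h is 5 (from the two edges through A_1).
So 5·h + 11 = 2·10.5 = 21 ⇒ h = 2.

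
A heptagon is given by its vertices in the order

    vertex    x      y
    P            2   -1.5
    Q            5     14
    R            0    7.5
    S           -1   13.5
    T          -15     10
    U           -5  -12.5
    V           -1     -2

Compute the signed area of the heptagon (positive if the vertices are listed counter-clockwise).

256.75

Apply the surveyor's formula: 2A = Σ (x_i·y_{i+1} − x_{i+1}·y_i), indices taken mod 7.
Σ = (35.5) + (37.5) + (7.5) + (192.5) + (237.5) + (-2.5) + (5.5) = 513.5
Signed area = Σ/2 = 256.75 (positive ⇒ counter-clockwise traversal).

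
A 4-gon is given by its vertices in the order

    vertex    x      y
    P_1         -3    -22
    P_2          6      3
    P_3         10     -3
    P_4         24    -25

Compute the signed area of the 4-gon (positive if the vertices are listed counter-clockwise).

Apply the shoelace (surveyor's) formula: 2A = Σ (x_i·y_{i+1} − x_{i+1}·y_i), indices taken mod 4.
Cross-terms: 123, -48, -178, -603  ⇒  Σ = -706
Signed area = Σ/2 = -353 (negative ⇒ clockwise traversal).

-353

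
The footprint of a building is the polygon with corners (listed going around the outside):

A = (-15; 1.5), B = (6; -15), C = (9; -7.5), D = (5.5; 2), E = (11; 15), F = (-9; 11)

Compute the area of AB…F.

416.625

A→B: (-15)(-15) − (6)(1.5) = 216
B→C: (6)(-7.5) − (9)(-15) = 90
C→D: (9)(2) − (5.5)(-7.5) = 59.25
D→E: (5.5)(15) − (11)(2) = 60.5
E→F: (11)(11) − (-9)(15) = 256
F→A: (-9)(1.5) − (-15)(11) = 151.5
Σ = 833.25
Area = |Σ|/2 = 416.625.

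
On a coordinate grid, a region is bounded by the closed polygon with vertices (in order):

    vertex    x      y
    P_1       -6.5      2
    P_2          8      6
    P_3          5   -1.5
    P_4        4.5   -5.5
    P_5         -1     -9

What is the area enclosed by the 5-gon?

112.125

Apply Gauss's area formula: 2A = Σ (x_i·y_{i+1} − x_{i+1}·y_i), indices taken mod 5.
Σ = (-55) + (-42) + (-20.75) + (-46) + (-60.5) = -224.25
Area = |Σ|/2 = 112.125.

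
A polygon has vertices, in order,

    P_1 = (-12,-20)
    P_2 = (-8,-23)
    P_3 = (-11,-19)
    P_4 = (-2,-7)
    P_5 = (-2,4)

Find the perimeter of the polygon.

|P_1P_2| = √((4)² + (-3)²) = √25 = 5
|P_2P_3| = √((-3)² + (4)²) = √25 = 5
|P_3P_4| = √((9)² + (12)²) = √225 = 15
|P_4P_5| = √((0)² + (11)²) = √121 = 11
|P_5P_1| = √((-10)² + (-24)²) = √676 = 26
Perimeter = 5 + 5 + 15 + 11 + 26 = 62.

62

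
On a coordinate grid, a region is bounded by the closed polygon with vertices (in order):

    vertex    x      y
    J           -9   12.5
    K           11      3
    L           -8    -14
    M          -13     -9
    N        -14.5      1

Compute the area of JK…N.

Apply the shoelace (surveyor's) formula: 2A = Σ (x_i·y_{i+1} − x_{i+1}·y_i), indices taken mod 5.
Σ = (-164.5) + (-130) + (-110) + (-143.5) + (-172.25) = -720.25
Area = |Σ|/2 = 360.125.

360.125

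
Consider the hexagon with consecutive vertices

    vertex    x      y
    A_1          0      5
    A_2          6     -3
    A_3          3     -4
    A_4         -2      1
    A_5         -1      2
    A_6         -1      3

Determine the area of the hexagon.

Cross-terms: -30, -15, -5, -3, -1, -5  ⇒  Σ = -59
Area = |Σ|/2 = 29.5.

29.5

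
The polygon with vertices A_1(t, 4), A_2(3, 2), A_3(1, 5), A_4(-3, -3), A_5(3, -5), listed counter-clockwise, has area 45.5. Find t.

6

The doubled signed area Σ (x_i y_{i+1} − x_{i+1} y_i) is linear in t.
With t=0 it equals 49; the coefficient of t is 7 (from the two edges through A_1).
So 7·t + 49 = 2·45.5 = 91 ⇒ t = 6.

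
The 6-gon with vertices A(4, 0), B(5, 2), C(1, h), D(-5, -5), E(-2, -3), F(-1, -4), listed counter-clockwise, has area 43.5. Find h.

6

Write out the shoelace sum; only the two edges meeting at C involve h:
2·Area = [(5·h − 1·2) + (1·(-5) − (-5)·h)] + 34
       = 10·h + 27 = 87
⇒ h = 6.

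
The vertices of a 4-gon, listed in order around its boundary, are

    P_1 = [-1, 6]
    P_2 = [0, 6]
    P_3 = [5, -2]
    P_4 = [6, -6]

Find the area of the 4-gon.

12

Apply Gauss's area formula: 2A = Σ (x_i·y_{i+1} − x_{i+1}·y_i), indices taken mod 4.
Σ = (-6) + (-30) + (-18) + (30) = -24
Area = |Σ|/2 = 12.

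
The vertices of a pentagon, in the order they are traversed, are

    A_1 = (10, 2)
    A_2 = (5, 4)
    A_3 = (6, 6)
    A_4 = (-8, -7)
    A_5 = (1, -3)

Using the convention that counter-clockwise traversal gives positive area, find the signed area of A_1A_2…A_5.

Cross-terms: 30, 6, 6, 31, 32  ⇒  Σ = 105
Signed area = Σ/2 = 52.5 (positive ⇒ counter-clockwise traversal).

52.5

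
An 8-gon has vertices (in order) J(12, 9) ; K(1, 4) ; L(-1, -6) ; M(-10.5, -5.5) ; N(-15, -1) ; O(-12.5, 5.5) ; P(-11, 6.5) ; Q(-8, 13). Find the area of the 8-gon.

263.625

Cross-terms: 39, -2, -57.5, -72, -95, -20.75, -91, -228  ⇒  Σ = -527.25
Area = |Σ|/2 = 263.625.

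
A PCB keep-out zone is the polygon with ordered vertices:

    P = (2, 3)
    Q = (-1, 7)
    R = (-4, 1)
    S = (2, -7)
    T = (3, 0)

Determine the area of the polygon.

P→Q: (2)(7) − (-1)(3) = 17
Q→R: (-1)(1) − (-4)(7) = 27
R→S: (-4)(-7) − (2)(1) = 26
S→T: (2)(0) − (3)(-7) = 21
T→P: (3)(3) − (2)(0) = 9
Σ = 100
Area = |Σ|/2 = 50.

50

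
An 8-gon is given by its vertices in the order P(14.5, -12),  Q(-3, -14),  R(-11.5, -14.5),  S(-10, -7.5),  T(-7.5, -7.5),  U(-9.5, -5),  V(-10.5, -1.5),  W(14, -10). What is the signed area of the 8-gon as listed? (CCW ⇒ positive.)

-182.75

Apply the shoelace (surveyor's) formula: 2A = Σ (x_i·y_{i+1} − x_{i+1}·y_i), indices taken mod 8.
Σ = (-239) + (-117.5) + (-58.75) + (18.75) + (-33.75) + (-38.25) + (126) + (-23) = -365.5
Signed area = Σ/2 = -182.75 (negative ⇒ clockwise traversal).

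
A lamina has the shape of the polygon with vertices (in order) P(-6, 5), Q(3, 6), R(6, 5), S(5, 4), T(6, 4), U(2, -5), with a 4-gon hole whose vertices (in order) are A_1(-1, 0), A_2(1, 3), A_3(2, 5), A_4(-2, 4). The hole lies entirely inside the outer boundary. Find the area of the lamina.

Outer boundary:
Apply Gauss's area formula: 2A = Σ (x_i·y_{i+1} − x_{i+1}·y_i), indices taken mod 6.
P→Q: (-6)(6) − (3)(5) = -51
Q→R: (3)(5) − (6)(6) = -21
R→S: (6)(4) − (5)(5) = -1
S→T: (5)(4) − (6)(4) = -4
T→U: (6)(-5) − (2)(4) = -38
U→P: (2)(5) − (-6)(-5) = -20
Σ = -135
Area = |Σ|/2 = 67.5.
Hole:
Apply the shoelace formula: 2A = Σ (x_i·y_{i+1} − x_{i+1}·y_i), indices taken mod 4.
Σ = (-3) + (-1) + (18) + (4) = 18
Area = |Σ|/2 = 9.
Net area = 67.5 − 9 = 58.5.

58.5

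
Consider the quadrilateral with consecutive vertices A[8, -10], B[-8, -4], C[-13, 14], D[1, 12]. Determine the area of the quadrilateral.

276

Apply Gauss's area formula: 2A = Σ (x_i·y_{i+1} − x_{i+1}·y_i), indices taken mod 4.
Cross-terms: -112, -164, -170, -106  ⇒  Σ = -552
Area = |Σ|/2 = 276.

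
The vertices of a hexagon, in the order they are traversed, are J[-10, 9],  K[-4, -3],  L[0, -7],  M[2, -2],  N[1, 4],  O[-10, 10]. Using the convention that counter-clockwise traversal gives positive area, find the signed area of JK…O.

89

Cross-terms: 66, 28, 14, 10, 50, 10  ⇒  Σ = 178
Signed area = Σ/2 = 89 (positive ⇒ counter-clockwise traversal).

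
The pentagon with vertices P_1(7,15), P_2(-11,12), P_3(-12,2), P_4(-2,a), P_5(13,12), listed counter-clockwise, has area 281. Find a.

-4

Write out the shoelace sum; only the two edges meeting at P_4 involve a:
2·Area = [((-12)·a − (-2)·2) + ((-2)·12 − 13·a)] + 482
       = -25·a + 462 = 562
⇒ a = -4.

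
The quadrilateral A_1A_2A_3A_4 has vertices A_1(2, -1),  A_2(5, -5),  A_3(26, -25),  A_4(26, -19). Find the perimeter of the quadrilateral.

70

|A_1A_2| = √((3)² + (-4)²) = √25 = 5
|A_2A_3| = √((21)² + (-20)²) = √841 = 29
|A_3A_4| = √((0)² + (6)²) = √36 = 6
|A_4A_1| = √((-24)² + (18)²) = √900 = 30
Perimeter = 5 + 29 + 6 + 30 = 70.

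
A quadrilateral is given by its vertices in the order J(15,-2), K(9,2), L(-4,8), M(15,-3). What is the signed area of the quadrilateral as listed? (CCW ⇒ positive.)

17.5

Apply the shoelace (surveyor's) formula: 2A = Σ (x_i·y_{i+1} − x_{i+1}·y_i), indices taken mod 4.
Σ = (48) + (80) + (-108) + (15) = 35
Signed area = Σ/2 = 17.5 (positive ⇒ counter-clockwise traversal).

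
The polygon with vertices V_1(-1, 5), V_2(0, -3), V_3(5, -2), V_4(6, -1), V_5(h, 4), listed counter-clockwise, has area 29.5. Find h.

1

The doubled signed area Σ (x_i y_{i+1} − x_{i+1} y_i) is linear in h.
With h=0 it equals 53; the coefficient of h is 6 (from the two edges through V_5).
So 6·h + 53 = 2·29.5 = 59 ⇒ h = 1.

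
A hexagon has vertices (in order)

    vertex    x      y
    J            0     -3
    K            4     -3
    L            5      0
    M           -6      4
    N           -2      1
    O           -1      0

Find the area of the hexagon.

26.5

Apply the shoelace (surveyor's) formula: 2A = Σ (x_i·y_{i+1} − x_{i+1}·y_i), indices taken mod 6.
J→K: (0)(-3) − (4)(-3) = 12
K→L: (4)(0) − (5)(-3) = 15
L→M: (5)(4) − (-6)(0) = 20
M→N: (-6)(1) − (-2)(4) = 2
N→O: (-2)(0) − (-1)(1) = 1
O→J: (-1)(-3) − (0)(0) = 3
Σ = 53
Area = |Σ|/2 = 26.5.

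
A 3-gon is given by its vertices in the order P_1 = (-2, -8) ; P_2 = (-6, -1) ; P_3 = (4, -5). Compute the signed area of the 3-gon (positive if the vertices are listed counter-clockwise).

-27

Apply Gauss's area formula: 2A = Σ (x_i·y_{i+1} − x_{i+1}·y_i), indices taken mod 3.
Σ = (-46) + (34) + (-42) = -54
Signed area = Σ/2 = -27 (negative ⇒ clockwise traversal).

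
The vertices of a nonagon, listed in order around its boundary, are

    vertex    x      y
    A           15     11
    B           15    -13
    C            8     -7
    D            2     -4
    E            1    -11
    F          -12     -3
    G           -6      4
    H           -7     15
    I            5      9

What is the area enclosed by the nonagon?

Σ = (-360) + (-1) + (-18) + (-18) + (-135) + (-66) + (-62) + (-138) + (-80) = -878
Area = |Σ|/2 = 439.

439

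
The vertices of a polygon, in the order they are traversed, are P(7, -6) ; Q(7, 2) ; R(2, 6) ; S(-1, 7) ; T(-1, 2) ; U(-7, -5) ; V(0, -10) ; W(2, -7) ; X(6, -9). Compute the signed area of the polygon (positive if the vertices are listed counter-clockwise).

139.5

Apply the surveyor's formula: 2A = Σ (x_i·y_{i+1} − x_{i+1}·y_i), indices taken mod 9.
Cross-terms: 56, 38, 20, 5, 19, 70, 20, 24, 27  ⇒  Σ = 279
Signed area = Σ/2 = 139.5 (positive ⇒ counter-clockwise traversal).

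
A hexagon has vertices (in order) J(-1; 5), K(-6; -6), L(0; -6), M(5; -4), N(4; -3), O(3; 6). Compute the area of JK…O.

Cross-terms: 36, 36, 30, 1, 33, 21  ⇒  Σ = 157
Area = |Σ|/2 = 78.5.

78.5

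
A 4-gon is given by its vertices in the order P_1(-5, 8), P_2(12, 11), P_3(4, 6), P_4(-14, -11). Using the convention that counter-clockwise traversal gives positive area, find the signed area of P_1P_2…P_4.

-125

Apply the shoelace (surveyor's) formula: 2A = Σ (x_i·y_{i+1} − x_{i+1}·y_i), indices taken mod 4.
Σ = (-151) + (28) + (40) + (-167) = -250
Signed area = Σ/2 = -125 (negative ⇒ clockwise traversal).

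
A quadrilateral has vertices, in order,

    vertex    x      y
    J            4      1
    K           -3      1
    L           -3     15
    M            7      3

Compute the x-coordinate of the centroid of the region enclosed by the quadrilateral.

6/11

Apply the surveyor's formula. First the cross-terms c_i = x_i·y_{i+1} − x_{i+1}·y_i:
  7, -42, -114, -5  ⇒  2A = -154, A = -77.
Then Σ (x_i + x_{i+1})·c_i = -252, so x̄ = -252 / (6·(-77)) = 6/11.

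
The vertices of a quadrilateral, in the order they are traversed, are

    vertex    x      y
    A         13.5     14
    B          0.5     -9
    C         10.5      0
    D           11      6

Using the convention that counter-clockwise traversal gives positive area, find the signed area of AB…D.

51

Apply Gauss's area formula: 2A = Σ (x_i·y_{i+1} − x_{i+1}·y_i), indices taken mod 4.
Cross-terms: -128.5, 94.5, 63, 73  ⇒  Σ = 102
Signed area = Σ/2 = 51 (positive ⇒ counter-clockwise traversal).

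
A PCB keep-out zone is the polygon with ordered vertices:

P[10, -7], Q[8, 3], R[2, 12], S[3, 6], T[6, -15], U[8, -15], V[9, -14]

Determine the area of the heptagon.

Apply the shoelace (surveyor's) formula: 2A = Σ (x_i·y_{i+1} − x_{i+1}·y_i), indices taken mod 7.
P→Q: (10)(3) − (8)(-7) = 86
Q→R: (8)(12) − (2)(3) = 90
R→S: (2)(6) − (3)(12) = -24
S→T: (3)(-15) − (6)(6) = -81
T→U: (6)(-15) − (8)(-15) = 30
U→V: (8)(-14) − (9)(-15) = 23
V→P: (9)(-7) − (10)(-14) = 77
Σ = 201
Area = |Σ|/2 = 100.5.

100.5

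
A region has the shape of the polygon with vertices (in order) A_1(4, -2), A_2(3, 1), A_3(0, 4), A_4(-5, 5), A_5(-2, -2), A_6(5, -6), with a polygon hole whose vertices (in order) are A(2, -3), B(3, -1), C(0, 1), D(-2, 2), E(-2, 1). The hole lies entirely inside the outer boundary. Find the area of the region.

Outer boundary:
Apply the shoelace (surveyor's) formula: 2A = Σ (x_i·y_{i+1} − x_{i+1}·y_i), indices taken mod 6.
Σ = (10) + (12) + (20) + (20) + (22) + (14) = 98
Area = |Σ|/2 = 49.
Hole:
Cross-terms: 7, 3, 2, 2, 4  ⇒  Σ = 18
Area = |Σ|/2 = 9.
Net area = 49 − 9 = 40.

40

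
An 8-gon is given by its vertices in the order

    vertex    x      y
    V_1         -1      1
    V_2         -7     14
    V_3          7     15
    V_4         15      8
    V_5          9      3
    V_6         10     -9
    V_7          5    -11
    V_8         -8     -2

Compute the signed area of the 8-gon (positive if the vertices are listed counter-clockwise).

-345

Cross-terms: -7, -203, -169, -27, -111, -65, -98, -10  ⇒  Σ = -690
Signed area = Σ/2 = -345 (negative ⇒ clockwise traversal).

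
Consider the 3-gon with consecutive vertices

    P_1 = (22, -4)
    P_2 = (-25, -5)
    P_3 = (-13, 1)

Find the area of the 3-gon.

135

Apply Gauss's area formula: 2A = Σ (x_i·y_{i+1} − x_{i+1}·y_i), indices taken mod 3.
Σ = (-210) + (-90) + (30) = -270
Area = |Σ|/2 = 135.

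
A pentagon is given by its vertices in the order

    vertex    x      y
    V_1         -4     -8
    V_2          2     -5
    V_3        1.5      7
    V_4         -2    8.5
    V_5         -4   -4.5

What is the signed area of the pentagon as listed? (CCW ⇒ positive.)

70.625

Apply Gauss's area formula: 2A = Σ (x_i·y_{i+1} − x_{i+1}·y_i), indices taken mod 5.
Σ = (36) + (21.5) + (26.75) + (43) + (14) = 141.25
Signed area = Σ/2 = 70.625 (positive ⇒ counter-clockwise traversal).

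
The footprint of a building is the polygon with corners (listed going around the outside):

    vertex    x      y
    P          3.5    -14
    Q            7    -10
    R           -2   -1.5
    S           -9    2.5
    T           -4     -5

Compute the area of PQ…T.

71.25

Apply Gauss's area formula: 2A = Σ (x_i·y_{i+1} − x_{i+1}·y_i), indices taken mod 5.
Σ = (63) + (-30.5) + (-18.5) + (55) + (73.5) = 142.5
Area = |Σ|/2 = 71.25.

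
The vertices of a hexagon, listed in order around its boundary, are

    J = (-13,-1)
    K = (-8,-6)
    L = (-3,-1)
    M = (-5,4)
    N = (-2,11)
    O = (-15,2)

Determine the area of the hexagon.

Apply the shoelace (surveyor's) formula: 2A = Σ (x_i·y_{i+1} − x_{i+1}·y_i), indices taken mod 6.
Cross-terms: 70, -10, -17, -47, 161, 41  ⇒  Σ = 198
Area = |Σ|/2 = 99.

99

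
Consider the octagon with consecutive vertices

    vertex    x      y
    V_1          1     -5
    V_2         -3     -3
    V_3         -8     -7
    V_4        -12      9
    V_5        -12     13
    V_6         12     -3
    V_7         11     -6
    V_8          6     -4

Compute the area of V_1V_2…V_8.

Apply Gauss's area formula: 2A = Σ (x_i·y_{i+1} − x_{i+1}·y_i), indices taken mod 8.
V_1→V_2: (1)(-3) − (-3)(-5) = -18
V_2→V_3: (-3)(-7) − (-8)(-3) = -3
V_3→V_4: (-8)(9) − (-12)(-7) = -156
V_4→V_5: (-12)(13) − (-12)(9) = -48
V_5→V_6: (-12)(-3) − (12)(13) = -120
V_6→V_7: (12)(-6) − (11)(-3) = -39
V_7→V_8: (11)(-4) − (6)(-6) = -8
V_8→V_1: (6)(-5) − (1)(-4) = -26
Σ = -418
Area = |Σ|/2 = 209.

209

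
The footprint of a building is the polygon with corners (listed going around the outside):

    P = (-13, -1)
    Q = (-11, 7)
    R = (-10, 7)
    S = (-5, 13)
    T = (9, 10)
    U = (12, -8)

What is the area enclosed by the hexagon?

339.5

Apply the shoelace (surveyor's) formula: 2A = Σ (x_i·y_{i+1} − x_{i+1}·y_i), indices taken mod 6.
Σ = (-102) + (-7) + (-95) + (-167) + (-192) + (-116) = -679
Area = |Σ|/2 = 339.5.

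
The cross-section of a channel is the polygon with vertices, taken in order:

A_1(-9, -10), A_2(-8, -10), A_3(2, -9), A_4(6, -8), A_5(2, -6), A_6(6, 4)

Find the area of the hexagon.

70

Apply Gauss's area formula: 2A = Σ (x_i·y_{i+1} − x_{i+1}·y_i), indices taken mod 6.
Σ = (10) + (92) + (38) + (-20) + (44) + (-24) = 140
Area = |Σ|/2 = 70.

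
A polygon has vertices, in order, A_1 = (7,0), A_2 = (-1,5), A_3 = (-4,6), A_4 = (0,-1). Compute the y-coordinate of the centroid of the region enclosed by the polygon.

1.9

Apply Gauss's area formula. First the cross-terms c_i = x_i·y_{i+1} − x_{i+1}·y_i:
  35, 14, 4, 7  ⇒  2A = 60, A = 30.
Then Σ (y_i + y_{i+1})·c_i = 342, so ȳ = 342 / (6·30) = 1.9.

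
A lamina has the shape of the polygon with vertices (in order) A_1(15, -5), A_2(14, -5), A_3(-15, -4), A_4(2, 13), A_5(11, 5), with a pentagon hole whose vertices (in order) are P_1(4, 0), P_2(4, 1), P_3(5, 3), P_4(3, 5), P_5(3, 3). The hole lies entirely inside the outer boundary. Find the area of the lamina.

288.5

Outer boundary:
Σ = (-5) + (-131) + (-187) + (-133) + (-130) = -586
Area = |Σ|/2 = 293.
Hole:
Apply the surveyor's formula: 2A = Σ (x_i·y_{i+1} − x_{i+1}·y_i), indices taken mod 5.
P_1→P_2: (4)(1) − (4)(0) = 4
P_2→P_3: (4)(3) − (5)(1) = 7
P_3→P_4: (5)(5) − (3)(3) = 16
P_4→P_5: (3)(3) − (3)(5) = -6
P_5→P_1: (3)(0) − (4)(3) = -12
Σ = 9
Area = |Σ|/2 = 4.5.
Net area = 293 − 4.5 = 288.5.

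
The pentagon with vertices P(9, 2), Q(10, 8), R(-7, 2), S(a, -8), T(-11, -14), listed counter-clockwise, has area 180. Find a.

The doubled signed area Σ (x_i y_{i+1} − x_{i+1} y_i) is linear in a.
With a=0 it equals 200; the coefficient of a is -16 (from the two edges through S).
So -16·a + 200 = 2·180 = 360 ⇒ a = -10.

-10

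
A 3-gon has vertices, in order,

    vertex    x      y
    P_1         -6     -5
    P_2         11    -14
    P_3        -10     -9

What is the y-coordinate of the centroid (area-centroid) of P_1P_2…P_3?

-28/3

Apply the shoelace formula. First the cross-terms c_i = x_i·y_{i+1} − x_{i+1}·y_i:
  139, -239, -4  ⇒  2A = -104, A = -52.
Then Σ (y_i + y_{i+1})·c_i = 2912, so ȳ = 2912 / (6·(-52)) = -28/3.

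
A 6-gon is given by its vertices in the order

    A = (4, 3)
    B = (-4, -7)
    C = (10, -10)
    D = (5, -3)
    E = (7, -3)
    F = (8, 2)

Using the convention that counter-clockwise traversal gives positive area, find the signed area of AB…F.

Apply Gauss's area formula: 2A = Σ (x_i·y_{i+1} − x_{i+1}·y_i), indices taken mod 6.
Σ = (-16) + (110) + (20) + (6) + (38) + (16) = 174
Signed area = Σ/2 = 87 (positive ⇒ counter-clockwise traversal).

87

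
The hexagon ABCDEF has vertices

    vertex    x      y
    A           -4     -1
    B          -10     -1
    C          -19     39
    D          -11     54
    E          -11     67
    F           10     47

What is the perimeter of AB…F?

156

|AB| = √((-6)² + (0)²) = √36 = 6
|BC| = √((-9)² + (40)²) = √1681 = 41
|CD| = √((8)² + (15)²) = √289 = 17
|DE| = √((0)² + (13)²) = √169 = 13
|EF| = √((21)² + (-20)²) = √841 = 29
|FA| = √((-14)² + (-48)²) = √2500 = 50
Perimeter = 6 + 41 + 17 + 13 + 29 + 50 = 156.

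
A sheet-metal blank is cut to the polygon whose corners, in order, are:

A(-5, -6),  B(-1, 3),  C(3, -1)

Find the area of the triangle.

Apply the shoelace formula: 2A = Σ (x_i·y_{i+1} − x_{i+1}·y_i), indices taken mod 3.
Σ = (-21) + (-8) + (-23) = -52
Area = |Σ|/2 = 26.

26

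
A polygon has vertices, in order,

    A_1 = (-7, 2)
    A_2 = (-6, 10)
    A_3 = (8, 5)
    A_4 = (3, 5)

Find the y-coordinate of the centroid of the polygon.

Apply Gauss's area formula. First the cross-terms c_i = x_i·y_{i+1} − x_{i+1}·y_i:
  -58, -110, 25, 41  ⇒  2A = -102, A = -51.
Then Σ (y_i + y_{i+1})·c_i = -1809, so ȳ = -1809 / (6·(-51)) = 201/34.

201/34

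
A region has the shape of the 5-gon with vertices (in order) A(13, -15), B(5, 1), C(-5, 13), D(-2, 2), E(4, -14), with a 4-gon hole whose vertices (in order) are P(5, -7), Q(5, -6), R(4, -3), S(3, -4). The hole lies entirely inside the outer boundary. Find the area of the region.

Outer boundary:
Apply the surveyor's formula: 2A = Σ (x_i·y_{i+1} − x_{i+1}·y_i), indices taken mod 5.
Cross-terms: 88, 70, 16, 20, 122  ⇒  Σ = 316
Area = |Σ|/2 = 158.
Hole:
Apply the surveyor's formula: 2A = Σ (x_i·y_{i+1} − x_{i+1}·y_i), indices taken mod 4.
Cross-terms: 5, 9, -7, -1  ⇒  Σ = 6
Area = |Σ|/2 = 3.
Net area = 158 − 3 = 155.

155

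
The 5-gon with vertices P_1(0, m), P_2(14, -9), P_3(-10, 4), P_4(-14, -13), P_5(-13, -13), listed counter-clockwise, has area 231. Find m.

-11

Write out the shoelace sum; only the two edges meeting at P_1 involve m:
2·Area = [((-13)·m − 0·(-13)) + (0·(-9) − 14·m)] + 165
       = -27·m + 165 = 462
⇒ m = -11.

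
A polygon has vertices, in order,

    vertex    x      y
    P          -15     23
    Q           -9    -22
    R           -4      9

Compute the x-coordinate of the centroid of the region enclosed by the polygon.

-28/3

Apply the shoelace (surveyor's) formula. First the cross-terms c_i = x_i·y_{i+1} − x_{i+1}·y_i:
  537, -169, 43  ⇒  2A = 411, A = 205.5.
Then Σ (x_i + x_{i+1})·c_i = -11508, so x̄ = -11508 / (6·205.5) = -28/3.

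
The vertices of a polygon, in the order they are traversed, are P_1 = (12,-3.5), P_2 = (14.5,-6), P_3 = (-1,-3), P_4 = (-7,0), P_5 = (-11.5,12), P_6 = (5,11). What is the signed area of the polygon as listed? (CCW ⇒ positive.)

-255.875

Σ = (-21.25) + (-49.5) + (-21) + (-84) + (-186.5) + (-149.5) = -511.75
Signed area = Σ/2 = -255.875 (negative ⇒ clockwise traversal).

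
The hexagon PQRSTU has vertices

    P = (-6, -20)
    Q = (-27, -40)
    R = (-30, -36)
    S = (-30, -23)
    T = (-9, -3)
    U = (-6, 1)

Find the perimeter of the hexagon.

|PQ| = √((-21)² + (-20)²) = √841 = 29
|QR| = √((-3)² + (4)²) = √25 = 5
|RS| = √((0)² + (13)²) = √169 = 13
|ST| = √((21)² + (20)²) = √841 = 29
|TU| = √((3)² + (4)²) = √25 = 5
|UP| = √((0)² + (-21)²) = √441 = 21
Perimeter = 29 + 5 + 13 + 29 + 5 + 21 = 102.

102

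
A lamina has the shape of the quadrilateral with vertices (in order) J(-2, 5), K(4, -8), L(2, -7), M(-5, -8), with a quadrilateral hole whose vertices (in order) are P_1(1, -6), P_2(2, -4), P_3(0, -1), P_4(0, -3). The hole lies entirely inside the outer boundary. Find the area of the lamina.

49.5

Outer boundary:
Apply the surveyor's formula: 2A = Σ (x_i·y_{i+1} − x_{i+1}·y_i), indices taken mod 4.
Cross-terms: -4, -12, -51, -41  ⇒  Σ = -108
Area = |Σ|/2 = 54.
Hole:
Apply the surveyor's formula: 2A = Σ (x_i·y_{i+1} − x_{i+1}·y_i), indices taken mod 4.
Cross-terms: 8, -2, 0, 3  ⇒  Σ = 9
Area = |Σ|/2 = 4.5.
Net area = 54 − 4.5 = 49.5.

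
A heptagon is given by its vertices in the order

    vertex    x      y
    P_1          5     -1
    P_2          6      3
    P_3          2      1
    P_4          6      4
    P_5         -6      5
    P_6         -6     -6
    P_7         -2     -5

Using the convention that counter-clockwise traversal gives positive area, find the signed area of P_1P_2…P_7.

Apply Gauss's area formula: 2A = Σ (x_i·y_{i+1} − x_{i+1}·y_i), indices taken mod 7.
Σ = (21) + (0) + (2) + (54) + (66) + (18) + (27) = 188
Signed area = Σ/2 = 94 (positive ⇒ counter-clockwise traversal).

94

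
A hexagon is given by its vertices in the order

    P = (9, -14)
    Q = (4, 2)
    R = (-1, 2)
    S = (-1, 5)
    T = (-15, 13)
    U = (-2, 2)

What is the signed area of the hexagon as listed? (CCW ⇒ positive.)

Apply Gauss's area formula: 2A = Σ (x_i·y_{i+1} − x_{i+1}·y_i), indices taken mod 6.
Cross-terms: 74, 10, -3, 62, -4, 10  ⇒  Σ = 149
Signed area = Σ/2 = 74.5 (positive ⇒ counter-clockwise traversal).

74.5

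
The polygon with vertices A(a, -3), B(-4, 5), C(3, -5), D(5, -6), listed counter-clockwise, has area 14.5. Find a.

4

The doubled signed area Σ (x_i y_{i+1} − x_{i+1} y_i) is linear in a.
With a=0 it equals -15; the coefficient of a is 11 (from the two edges through A).
So 11·a + -15 = 2·14.5 = 29 ⇒ a = 4.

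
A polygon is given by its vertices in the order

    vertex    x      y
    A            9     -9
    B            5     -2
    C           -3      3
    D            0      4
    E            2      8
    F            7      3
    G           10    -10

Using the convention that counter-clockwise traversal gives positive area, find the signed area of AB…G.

-67

A→B: (9)(-2) − (5)(-9) = 27
B→C: (5)(3) − (-3)(-2) = 9
C→D: (-3)(4) − (0)(3) = -12
D→E: (0)(8) − (2)(4) = -8
E→F: (2)(3) − (7)(8) = -50
F→G: (7)(-10) − (10)(3) = -100
G→A: (10)(-9) − (9)(-10) = 0
Σ = -134
Signed area = Σ/2 = -67 (negative ⇒ clockwise traversal).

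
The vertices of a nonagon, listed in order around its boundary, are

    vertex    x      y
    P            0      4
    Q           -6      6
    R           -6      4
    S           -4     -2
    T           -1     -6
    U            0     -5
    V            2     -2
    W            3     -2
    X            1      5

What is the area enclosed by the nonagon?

62

P→Q: (0)(6) − (-6)(4) = 24
Q→R: (-6)(4) − (-6)(6) = 12
R→S: (-6)(-2) − (-4)(4) = 28
S→T: (-4)(-6) − (-1)(-2) = 22
T→U: (-1)(-5) − (0)(-6) = 5
U→V: (0)(-2) − (2)(-5) = 10
V→W: (2)(-2) − (3)(-2) = 2
W→X: (3)(5) − (1)(-2) = 17
X→P: (1)(4) − (0)(5) = 4
Σ = 124
Area = |Σ|/2 = 62.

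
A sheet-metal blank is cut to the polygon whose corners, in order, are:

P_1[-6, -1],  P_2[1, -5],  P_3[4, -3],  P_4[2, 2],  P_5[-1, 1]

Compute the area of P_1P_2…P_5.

36.5

Σ = (31) + (17) + (14) + (4) + (7) = 73
Area = |Σ|/2 = 36.5.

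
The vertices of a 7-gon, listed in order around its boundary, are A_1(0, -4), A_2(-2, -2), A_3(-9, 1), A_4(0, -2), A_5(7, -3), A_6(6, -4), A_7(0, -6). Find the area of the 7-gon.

A_1→A_2: (0)(-2) − (-2)(-4) = -8
A_2→A_3: (-2)(1) − (-9)(-2) = -20
A_3→A_4: (-9)(-2) − (0)(1) = 18
A_4→A_5: (0)(-3) − (7)(-2) = 14
A_5→A_6: (7)(-4) − (6)(-3) = -10
A_6→A_7: (6)(-6) − (0)(-4) = -36
A_7→A_1: (0)(-4) − (0)(-6) = 0
Σ = -42
Area = |Σ|/2 = 21.

21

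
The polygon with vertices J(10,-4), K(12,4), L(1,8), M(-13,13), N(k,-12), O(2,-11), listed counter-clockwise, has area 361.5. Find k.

-6

The doubled signed area Σ (x_i y_{i+1} − x_{i+1} y_i) is linear in k.
With k=0 it equals 579; the coefficient of k is -24 (from the two edges through N).
So -24·k + 579 = 2·361.5 = 723 ⇒ k = -6.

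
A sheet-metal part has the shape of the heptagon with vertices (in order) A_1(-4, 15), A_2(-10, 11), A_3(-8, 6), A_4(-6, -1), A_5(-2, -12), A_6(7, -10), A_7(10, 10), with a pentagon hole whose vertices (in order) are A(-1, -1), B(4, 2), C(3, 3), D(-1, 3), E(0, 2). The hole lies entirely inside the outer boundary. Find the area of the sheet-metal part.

346

Outer boundary:
A_1→A_2: (-4)(11) − (-10)(15) = 106
A_2→A_3: (-10)(6) − (-8)(11) = 28
A_3→A_4: (-8)(-1) − (-6)(6) = 44
A_4→A_5: (-6)(-12) − (-2)(-1) = 70
A_5→A_6: (-2)(-10) − (7)(-12) = 104
A_6→A_7: (7)(10) − (10)(-10) = 170
A_7→A_1: (10)(15) − (-4)(10) = 190
Σ = 712
Area = |Σ|/2 = 356.
Hole:
Apply Gauss's area formula: 2A = Σ (x_i·y_{i+1} − x_{i+1}·y_i), indices taken mod 5.
Cross-terms: 2, 6, 12, -2, 2  ⇒  Σ = 20
Area = |Σ|/2 = 10.
Net area = 356 − 10 = 346.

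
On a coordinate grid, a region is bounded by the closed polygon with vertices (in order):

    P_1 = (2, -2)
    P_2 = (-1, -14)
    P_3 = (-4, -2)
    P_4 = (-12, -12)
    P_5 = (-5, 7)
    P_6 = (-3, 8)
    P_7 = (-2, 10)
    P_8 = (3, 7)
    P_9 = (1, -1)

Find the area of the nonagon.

Cross-terms: -30, -54, 24, -144, -19, -14, -44, -10, 0  ⇒  Σ = -291
Area = |Σ|/2 = 145.5.

145.5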